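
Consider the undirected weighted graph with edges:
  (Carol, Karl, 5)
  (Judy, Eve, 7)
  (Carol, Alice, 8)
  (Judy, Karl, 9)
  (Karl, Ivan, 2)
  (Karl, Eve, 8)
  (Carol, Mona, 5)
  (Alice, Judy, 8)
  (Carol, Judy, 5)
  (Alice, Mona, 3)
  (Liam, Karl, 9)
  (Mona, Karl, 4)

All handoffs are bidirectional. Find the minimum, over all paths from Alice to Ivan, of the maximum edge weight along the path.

Checking several routes:
Alice→Judy→Carol→Karl→Ivan: max(8, 5, 5, 2) = 8
Alice→Judy→Eve→Karl→Ivan: max(8, 7, 8, 2) = 8
Alice→Judy→Carol→Mona→Karl→Ivan: max(8, 5, 5, 4, 2) = 8
Alice→Mona→Karl→Ivan: max(3, 4, 2) = 4
Alice→Mona→Carol→Karl→Ivan: max(3, 5, 5, 2) = 5
Alice→Carol→Judy→Eve→Karl→Ivan: max(8, 5, 7, 8, 2) = 8
Best route has worst link 4.

4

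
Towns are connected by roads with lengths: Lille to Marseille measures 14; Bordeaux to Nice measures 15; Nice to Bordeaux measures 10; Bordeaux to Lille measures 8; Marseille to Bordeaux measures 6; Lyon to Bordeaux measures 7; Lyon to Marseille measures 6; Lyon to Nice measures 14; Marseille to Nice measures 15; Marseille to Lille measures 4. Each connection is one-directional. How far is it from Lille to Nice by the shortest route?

Paths from Lille to Nice:
Lille→Marseille→Nice: 14 + 15 = 29
Lille→Marseille→Bordeaux→Nice: 14 + 6 + 15 = 35
Best route has total 29.

29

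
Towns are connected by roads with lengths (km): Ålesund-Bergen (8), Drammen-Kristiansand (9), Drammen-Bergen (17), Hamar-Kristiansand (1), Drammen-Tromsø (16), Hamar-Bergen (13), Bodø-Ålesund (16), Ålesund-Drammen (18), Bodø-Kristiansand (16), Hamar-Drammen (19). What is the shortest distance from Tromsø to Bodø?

41

A few of the Tromsø→Bodø routes:
Tromsø-Drammen-Bergen-Ålesund-Bodø: 16 + 17 + 8 + 16 = 57
Tromsø-Drammen-Kristiansand-Hamar-Bergen-Ålesund-Bodø: 16 + 9 + 1 + 13 + 8 + 16 = 63
Tromsø-Drammen-Hamar-Kristiansand-Bodø: 16 + 19 + 1 + 16 = 52
Tromsø-Drammen-Ålesund-Bodø: 16 + 18 + 16 = 50
Tromsø-Drammen-Kristiansand-Bodø: 16 + 9 + 16 = 41
Tromsø-Drammen-Bergen-Hamar-Kristiansand-Bodø: 16 + 17 + 13 + 1 + 16 = 63
Best route has total 41 km.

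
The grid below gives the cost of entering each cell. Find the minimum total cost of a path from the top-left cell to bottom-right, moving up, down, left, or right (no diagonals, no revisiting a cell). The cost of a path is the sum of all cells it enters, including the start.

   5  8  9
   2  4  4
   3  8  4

Cheapest: r0c0 -> r1c0 -> r1c1 -> r1c2 -> r2c2
  5 + 2 + 4 + 4 + 4 = 19

19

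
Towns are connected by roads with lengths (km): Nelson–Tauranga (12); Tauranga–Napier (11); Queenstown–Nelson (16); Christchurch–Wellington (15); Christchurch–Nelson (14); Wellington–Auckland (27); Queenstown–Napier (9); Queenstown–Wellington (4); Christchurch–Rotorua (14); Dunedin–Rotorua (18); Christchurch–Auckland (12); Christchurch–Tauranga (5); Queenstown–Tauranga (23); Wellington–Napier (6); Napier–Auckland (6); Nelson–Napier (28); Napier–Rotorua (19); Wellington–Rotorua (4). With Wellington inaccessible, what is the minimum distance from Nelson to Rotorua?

A few of the Nelson→Rotorua routes:
Nelson → Christchurch → Rotorua: 14 + 14 = 28
Nelson → Queenstown → Napier → Rotorua: 16 + 9 + 19 = 44
Nelson → Tauranga → Napier → Rotorua: 12 + 11 + 19 = 42
Nelson → Tauranga → Christchurch → Rotorua: 12 + 5 + 14 = 31
The minimum is 28 km.

28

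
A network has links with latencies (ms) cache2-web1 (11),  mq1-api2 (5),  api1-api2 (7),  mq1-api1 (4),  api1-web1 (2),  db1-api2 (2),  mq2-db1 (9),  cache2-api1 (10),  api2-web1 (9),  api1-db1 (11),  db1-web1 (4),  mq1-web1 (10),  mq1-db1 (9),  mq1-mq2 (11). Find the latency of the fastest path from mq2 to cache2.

24

Checking several routes:
mq2→db1→web1→api1→cache2: 9 + 4 + 2 + 10 = 25
mq2→db1→web1→cache2: 9 + 4 + 11 = 24
mq2→mq1→api1→cache2: 11 + 4 + 10 = 25
Best route has total 24 ms.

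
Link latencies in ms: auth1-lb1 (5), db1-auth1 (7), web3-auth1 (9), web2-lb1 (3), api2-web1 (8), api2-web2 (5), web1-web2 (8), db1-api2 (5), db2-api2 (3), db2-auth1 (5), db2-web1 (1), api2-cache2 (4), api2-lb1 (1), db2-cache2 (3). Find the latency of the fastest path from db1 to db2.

Some routes from db1 to db2:
db1 -> auth1 -> db2: 7 + 5 = 12
db1 -> api2 -> db2: 5 + 3 = 8
db1 -> api2 -> cache2 -> db2: 5 + 4 + 3 = 12
The minimum is 8 ms.

8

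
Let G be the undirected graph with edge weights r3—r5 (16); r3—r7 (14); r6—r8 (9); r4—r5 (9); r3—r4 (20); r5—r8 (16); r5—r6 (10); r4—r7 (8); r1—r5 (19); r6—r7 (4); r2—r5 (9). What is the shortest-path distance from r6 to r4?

A few of the r6→r4 routes:
r6 -> r5 -> r4: 10 + 9 = 19
r6 -> r8 -> r5 -> r4: 9 + 16 + 9 = 34
r6 -> r7 -> r3 -> r5 -> r4: 4 + 14 + 16 + 9 = 43
r6 -> r7 -> r4: 4 + 8 = 12
r6 -> r7 -> r3 -> r4: 4 + 14 + 20 = 38
Best route has total 12.

12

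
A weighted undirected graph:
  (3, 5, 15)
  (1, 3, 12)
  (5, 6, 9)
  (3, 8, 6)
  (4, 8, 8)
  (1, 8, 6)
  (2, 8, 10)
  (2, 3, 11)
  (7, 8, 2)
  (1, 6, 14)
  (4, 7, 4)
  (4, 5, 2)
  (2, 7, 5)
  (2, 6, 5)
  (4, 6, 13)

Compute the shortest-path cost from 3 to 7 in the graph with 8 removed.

Comparing a few candidate routes:
3-5-4-7: 15 + 2 + 4 = 21
3-2-7: 11 + 5 = 16
3-2-6-5-4-7: 11 + 5 + 9 + 2 + 4 = 31
The minimum is 16.

16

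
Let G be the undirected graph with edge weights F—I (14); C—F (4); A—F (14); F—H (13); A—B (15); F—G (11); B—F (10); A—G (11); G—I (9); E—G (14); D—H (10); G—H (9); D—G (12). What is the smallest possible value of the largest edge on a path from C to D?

11

Checking several routes:
C -> F -> G -> H -> D: max(4, 11, 9, 10) = 11
C -> F -> I -> G -> D: max(4, 14, 9, 12) = 14
C -> F -> H -> G -> D: max(4, 13, 9, 12) = 13
C -> F -> H -> D: max(4, 13, 10) = 13
C -> F -> G -> D: max(4, 11, 12) = 12
Best route has worst link 11.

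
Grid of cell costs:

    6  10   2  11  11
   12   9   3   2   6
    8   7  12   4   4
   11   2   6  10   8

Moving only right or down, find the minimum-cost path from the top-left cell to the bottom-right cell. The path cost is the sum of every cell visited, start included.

Take (0,0)→(0,1)→(0,2)→(1,2)→(1,3)→(2,3)→(2,4)→(3,4) for a total of 6 + 10 + 2 + 3 + 2 + 4 + 4 + 8 = 39.
(Top row then right column would cost 58.)

39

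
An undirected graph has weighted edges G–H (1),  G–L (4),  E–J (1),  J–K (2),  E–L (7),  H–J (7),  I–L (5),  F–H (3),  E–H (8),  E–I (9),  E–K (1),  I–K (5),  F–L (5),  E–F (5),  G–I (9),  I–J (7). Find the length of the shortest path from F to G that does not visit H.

A few of the F→G routes:
F -> L -> I -> G: 5 + 5 + 9 = 19
F -> E -> K -> I -> L -> G: 5 + 1 + 5 + 5 + 4 = 20
F -> L -> G: 5 + 4 = 9
F -> E -> L -> G: 5 + 7 + 4 = 16
F -> E -> K -> I -> G: 5 + 1 + 5 + 9 = 20
Best route has total 9.

9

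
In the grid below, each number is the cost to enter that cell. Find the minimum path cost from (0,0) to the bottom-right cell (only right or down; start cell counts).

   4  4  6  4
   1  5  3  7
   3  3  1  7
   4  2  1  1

14

Path r0c0 -> r1c0 -> r2c0 -> r2c1 -> r2c2 -> r3c2 -> r3c3: 4 + 1 + 3 + 3 + 1 + 1 + 1 = 14.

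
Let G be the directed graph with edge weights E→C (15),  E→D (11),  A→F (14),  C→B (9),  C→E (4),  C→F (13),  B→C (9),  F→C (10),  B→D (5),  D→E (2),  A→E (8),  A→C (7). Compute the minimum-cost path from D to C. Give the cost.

17

Candidate routes:
D-E-C: 2 + 15 = 17
Best route has total 17.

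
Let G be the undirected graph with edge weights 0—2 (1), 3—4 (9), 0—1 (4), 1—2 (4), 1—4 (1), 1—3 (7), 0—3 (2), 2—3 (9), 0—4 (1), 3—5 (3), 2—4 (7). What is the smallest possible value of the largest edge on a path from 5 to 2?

Checking several routes:
5→3→0→1→2: max(3, 2, 4, 4) = 4
5→3→0→2: max(3, 2, 1) = 3
5→3→0→4→2: max(3, 2, 1, 7) = 7
5→3→0→4→1→2: max(3, 2, 1, 1, 4) = 4
The minimum achievable maximum is 3.

3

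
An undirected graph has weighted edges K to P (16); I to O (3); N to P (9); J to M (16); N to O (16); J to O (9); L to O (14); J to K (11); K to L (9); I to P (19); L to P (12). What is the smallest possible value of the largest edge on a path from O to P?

Checking several routes:
O→J→K→P: max(9, 11, 16) = 16
O→J→K→L→P: max(9, 11, 9, 12) = 12
O→L→P: max(14, 12) = 14
Smallest bottleneck: 12.

12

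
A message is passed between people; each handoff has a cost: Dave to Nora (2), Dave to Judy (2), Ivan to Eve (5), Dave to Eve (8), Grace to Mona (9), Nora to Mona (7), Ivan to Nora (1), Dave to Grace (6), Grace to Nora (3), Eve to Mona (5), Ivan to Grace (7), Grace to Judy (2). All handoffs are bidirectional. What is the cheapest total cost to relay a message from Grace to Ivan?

4

Comparing a few candidate routes:
Grace -> Judy -> Dave -> Eve -> Ivan: 2 + 2 + 8 + 5 = 17
Grace -> Mona -> Nora -> Ivan: 9 + 7 + 1 = 17
Grace -> Nora -> Ivan: 3 + 1 = 4
Grace -> Dave -> Nora -> Ivan: 6 + 2 + 1 = 9
Grace -> Ivan: 7
Grace -> Judy -> Dave -> Nora -> Ivan: 2 + 2 + 2 + 1 = 7
The minimum is 4.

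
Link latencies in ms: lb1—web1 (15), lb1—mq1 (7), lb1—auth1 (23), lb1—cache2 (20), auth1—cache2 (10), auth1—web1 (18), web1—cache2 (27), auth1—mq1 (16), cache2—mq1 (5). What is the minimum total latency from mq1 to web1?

A few of the mq1→web1 routes:
mq1→cache2→auth1→web1: 5 + 10 + 18 = 33
mq1→auth1→web1: 16 + 18 = 34
mq1→lb1→auth1→web1: 7 + 23 + 18 = 48
mq1→lb1→web1: 7 + 15 = 22
mq1→cache2→web1: 5 + 27 = 32
mq1→cache2→lb1→web1: 5 + 20 + 15 = 40
Shortest: 22 ms.

22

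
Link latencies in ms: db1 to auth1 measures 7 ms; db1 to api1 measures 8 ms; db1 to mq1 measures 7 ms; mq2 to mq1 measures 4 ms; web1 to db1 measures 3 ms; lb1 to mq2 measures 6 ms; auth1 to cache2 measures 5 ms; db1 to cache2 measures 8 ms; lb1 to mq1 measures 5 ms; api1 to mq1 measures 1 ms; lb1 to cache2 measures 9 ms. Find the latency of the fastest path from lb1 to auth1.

Checking several routes:
lb1 → mq1 → api1 → db1 → auth1: 5 + 1 + 8 + 7 = 21
lb1 → cache2 → db1 → auth1: 9 + 8 + 7 = 24
lb1 → cache2 → auth1: 9 + 5 = 14
lb1 → mq1 → db1 → auth1: 5 + 7 + 7 = 19
Shortest: 14 ms.

14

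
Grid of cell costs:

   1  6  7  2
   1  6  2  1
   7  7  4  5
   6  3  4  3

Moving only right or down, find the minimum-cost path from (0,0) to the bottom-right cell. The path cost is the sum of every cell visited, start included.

19

One optimal route is [0,0]→[1,0]→[1,1]→[1,2]→[1,3]→[2,3]→[3,3].
Its cost is 1 + 1 + 6 + 2 + 1 + 5 + 3 = 19.
(Top row then right column would cost 25.)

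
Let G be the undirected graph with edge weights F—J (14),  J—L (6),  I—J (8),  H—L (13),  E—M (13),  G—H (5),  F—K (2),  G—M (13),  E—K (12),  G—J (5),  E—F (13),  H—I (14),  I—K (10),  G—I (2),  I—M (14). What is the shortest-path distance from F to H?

Comparing a few candidate routes:
F → J → G → H: 14 + 5 + 5 = 24
F → K → I → G → H: 2 + 10 + 2 + 5 = 19
F → K → I → H: 2 + 10 + 14 = 26
The minimum is 19.

19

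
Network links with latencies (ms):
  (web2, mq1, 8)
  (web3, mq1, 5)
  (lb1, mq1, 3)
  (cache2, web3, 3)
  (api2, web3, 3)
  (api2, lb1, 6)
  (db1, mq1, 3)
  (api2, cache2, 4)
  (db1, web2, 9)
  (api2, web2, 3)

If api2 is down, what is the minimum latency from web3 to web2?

13

Paths from web3 to web2 avoiding api2:
web3→mq1→db1→web2: 5 + 3 + 9 = 17
web3→mq1→web2: 5 + 8 = 13
The minimum is 13 ms.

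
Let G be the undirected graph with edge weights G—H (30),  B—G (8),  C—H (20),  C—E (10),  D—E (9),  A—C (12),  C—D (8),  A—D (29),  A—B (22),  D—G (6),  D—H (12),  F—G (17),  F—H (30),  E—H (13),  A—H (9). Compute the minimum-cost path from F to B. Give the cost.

25

A few of the F→B routes:
F → H → E → D → G → B: 30 + 13 + 9 + 6 + 8 = 66
F → H → D → G → B: 30 + 12 + 6 + 8 = 56
F → G → B: 17 + 8 = 25
F → G → D → C → A → B: 17 + 6 + 8 + 12 + 22 = 65
F → H → A → B: 30 + 9 + 22 = 61
The minimum is 25.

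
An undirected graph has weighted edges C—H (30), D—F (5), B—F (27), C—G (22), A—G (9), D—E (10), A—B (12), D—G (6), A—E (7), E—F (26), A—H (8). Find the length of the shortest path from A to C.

31

Candidate routes:
A - E - F - D - G - C: 7 + 26 + 5 + 6 + 22 = 66
A - B - F - E - D - G - C: 12 + 27 + 26 + 10 + 6 + 22 = 103
A - H - C: 8 + 30 = 38
A - E - D - G - C: 7 + 10 + 6 + 22 = 45
A - B - F - D - G - C: 12 + 27 + 5 + 6 + 22 = 72
A - G - C: 9 + 22 = 31
Best route has total 31.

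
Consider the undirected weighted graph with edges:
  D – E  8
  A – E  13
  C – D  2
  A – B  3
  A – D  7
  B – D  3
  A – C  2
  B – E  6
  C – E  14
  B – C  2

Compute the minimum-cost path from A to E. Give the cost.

9

A few of the A→E routes:
A→C→B→E: 2 + 2 + 6 = 10
A→E: 13
A→C→D→E: 2 + 2 + 8 = 12
A→C→D→B→E: 2 + 2 + 3 + 6 = 13
A→B→E: 3 + 6 = 9
A→B→D→E: 3 + 3 + 8 = 14
Best route has total 9.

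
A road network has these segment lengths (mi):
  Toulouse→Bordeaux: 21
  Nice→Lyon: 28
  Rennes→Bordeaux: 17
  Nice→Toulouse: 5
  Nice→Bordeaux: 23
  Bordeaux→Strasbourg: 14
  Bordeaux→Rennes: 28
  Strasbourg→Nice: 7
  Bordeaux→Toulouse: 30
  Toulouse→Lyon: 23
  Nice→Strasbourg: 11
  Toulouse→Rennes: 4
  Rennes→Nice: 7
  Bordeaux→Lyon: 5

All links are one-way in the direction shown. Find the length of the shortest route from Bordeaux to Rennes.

28

Paths from Bordeaux to Rennes:
Bordeaux -> Strasbourg -> Nice -> Toulouse -> Rennes: 14 + 7 + 5 + 4 = 30
Bordeaux -> Toulouse -> Rennes: 30 + 4 = 34
Bordeaux -> Rennes: 28
Best route has total 28 mi.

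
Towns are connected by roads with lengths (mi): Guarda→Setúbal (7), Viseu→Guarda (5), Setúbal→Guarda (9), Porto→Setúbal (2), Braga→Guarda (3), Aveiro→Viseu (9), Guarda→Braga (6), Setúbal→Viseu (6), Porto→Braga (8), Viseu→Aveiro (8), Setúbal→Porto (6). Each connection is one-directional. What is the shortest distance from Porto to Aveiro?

Routes from Porto to Aveiro:
Porto -> Braga -> Guarda -> Setúbal -> Viseu -> Aveiro: 8 + 3 + 7 + 6 + 8 = 32
Porto -> Setúbal -> Viseu -> Aveiro: 2 + 6 + 8 = 16
Best route has total 16 mi.

16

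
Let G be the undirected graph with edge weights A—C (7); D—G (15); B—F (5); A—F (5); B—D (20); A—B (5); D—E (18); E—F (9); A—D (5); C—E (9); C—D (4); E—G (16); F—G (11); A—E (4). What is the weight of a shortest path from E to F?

Comparing a few candidate routes:
E -> F: 9
E -> A -> B -> F: 4 + 5 + 5 = 14
E -> C -> A -> F: 9 + 7 + 5 = 21
E -> A -> F: 4 + 5 = 9
Shortest: 9.

9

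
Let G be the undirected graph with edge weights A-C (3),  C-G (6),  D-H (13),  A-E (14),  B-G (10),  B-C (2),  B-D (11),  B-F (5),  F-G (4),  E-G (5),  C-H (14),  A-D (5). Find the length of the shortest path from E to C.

A few of the E→C routes:
E -> G -> C: 5 + 6 = 11
E -> G -> F -> B -> C: 5 + 4 + 5 + 2 = 16
E -> A -> C: 14 + 3 = 17
E -> G -> B -> C: 5 + 10 + 2 = 17
E -> A -> D -> B -> C: 14 + 5 + 11 + 2 = 32
Shortest: 11.

11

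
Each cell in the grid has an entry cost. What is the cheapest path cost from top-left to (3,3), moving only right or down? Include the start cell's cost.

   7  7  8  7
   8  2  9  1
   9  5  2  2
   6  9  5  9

Take r0c0 r0c1 r1c1 r2c1 r2c2 r2c3 r3c3 for a total of 7 + 7 + 2 + 5 + 2 + 2 + 9 = 34.
(Top row then right column would cost 41.)

34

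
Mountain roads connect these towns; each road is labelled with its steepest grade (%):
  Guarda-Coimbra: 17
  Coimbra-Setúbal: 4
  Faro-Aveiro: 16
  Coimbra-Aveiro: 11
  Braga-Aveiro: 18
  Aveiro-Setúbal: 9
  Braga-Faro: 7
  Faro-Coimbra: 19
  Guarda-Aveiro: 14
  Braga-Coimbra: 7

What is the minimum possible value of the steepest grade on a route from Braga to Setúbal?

Checking several routes:
Braga→Faro→Aveiro→Setúbal: max(7, 16, 9) = 16
Braga→Coimbra→Setúbal: max(7, 4) = 7
Braga→Coimbra→Aveiro→Setúbal: max(7, 11, 9) = 11
Smallest bottleneck: 7%.

7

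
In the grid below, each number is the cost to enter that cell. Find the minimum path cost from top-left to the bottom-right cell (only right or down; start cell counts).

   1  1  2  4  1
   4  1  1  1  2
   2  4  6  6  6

Best path: (0,0)→(0,1)→(1,1)→(1,2)→(1,3)→(1,4)→(2,4)
Cost: 1 + 1 + 1 + 1 + 1 + 2 + 6 = 13
For comparison, the top-then-right route costs 17.

13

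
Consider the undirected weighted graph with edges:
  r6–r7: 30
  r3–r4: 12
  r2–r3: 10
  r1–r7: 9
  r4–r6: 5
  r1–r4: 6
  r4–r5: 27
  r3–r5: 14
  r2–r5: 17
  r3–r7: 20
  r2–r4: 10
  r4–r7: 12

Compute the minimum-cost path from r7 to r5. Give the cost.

Some routes from r7 to r5:
r7 - r3 - r5: 20 + 14 = 34
r7 - r4 - r3 - r5: 12 + 12 + 14 = 38
r7 - r1 - r4 - r3 - r5: 9 + 6 + 12 + 14 = 41
r7 - r4 - r5: 12 + 27 = 39
r7 - r4 - r2 - r5: 12 + 10 + 17 = 39
The minimum is 34.

34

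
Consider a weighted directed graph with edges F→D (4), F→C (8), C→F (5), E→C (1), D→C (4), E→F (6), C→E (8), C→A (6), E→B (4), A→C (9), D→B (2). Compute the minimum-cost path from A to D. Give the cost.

18

Paths from A to D:
A-C-E-F-D: 9 + 8 + 6 + 4 = 27
A-C-F-D: 9 + 5 + 4 = 18
Shortest: 18.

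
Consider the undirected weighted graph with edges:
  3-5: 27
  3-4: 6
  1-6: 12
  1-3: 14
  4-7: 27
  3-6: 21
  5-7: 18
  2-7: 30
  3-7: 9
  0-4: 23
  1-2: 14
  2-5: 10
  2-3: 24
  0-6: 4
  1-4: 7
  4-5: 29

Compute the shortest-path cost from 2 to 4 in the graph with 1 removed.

30

Some routes from 2 to 4 avoiding 1:
2 -> 5 -> 7 -> 3 -> 4: 10 + 18 + 9 + 6 = 43
2 -> 5 -> 3 -> 4: 10 + 27 + 6 = 43
2 -> 3 -> 4: 24 + 6 = 30
2 -> 5 -> 4: 10 + 29 = 39
Best route has total 30.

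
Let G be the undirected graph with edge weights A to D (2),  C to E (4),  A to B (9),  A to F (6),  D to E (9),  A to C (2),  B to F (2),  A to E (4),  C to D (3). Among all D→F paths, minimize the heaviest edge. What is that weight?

A few of the D→F routes:
D -> E -> C -> A -> B -> F: max(9, 4, 2, 9, 2) = 9
D -> C -> E -> A -> F: max(3, 4, 4, 6) = 6
D -> A -> F: max(2, 6) = 6
D -> C -> A -> F: max(3, 2, 6) = 6
Best route has worst link 6.

6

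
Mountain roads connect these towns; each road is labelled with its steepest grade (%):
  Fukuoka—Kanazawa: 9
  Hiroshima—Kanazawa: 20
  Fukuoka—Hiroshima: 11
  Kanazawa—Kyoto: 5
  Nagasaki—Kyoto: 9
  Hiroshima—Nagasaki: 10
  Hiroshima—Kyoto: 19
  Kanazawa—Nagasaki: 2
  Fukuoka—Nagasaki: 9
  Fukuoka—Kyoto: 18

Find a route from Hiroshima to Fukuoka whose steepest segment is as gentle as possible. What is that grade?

10

Some routes from Hiroshima to Fukuoka:
Hiroshima→Nagasaki→Kyoto→Kanazawa→Fukuoka: max(10, 9, 5, 9) = 10
Hiroshima→Nagasaki→Fukuoka: max(10, 9) = 10
Hiroshima→Nagasaki→Kyoto→Fukuoka: max(10, 9, 18) = 18
Hiroshima→Nagasaki→Kanazawa→Kyoto→Fukuoka: max(10, 2, 5, 18) = 18
Hiroshima→Nagasaki→Kanazawa→Fukuoka: max(10, 2, 9) = 10
Hiroshima→Fukuoka: max(11) = 11
Smallest bottleneck: 10%.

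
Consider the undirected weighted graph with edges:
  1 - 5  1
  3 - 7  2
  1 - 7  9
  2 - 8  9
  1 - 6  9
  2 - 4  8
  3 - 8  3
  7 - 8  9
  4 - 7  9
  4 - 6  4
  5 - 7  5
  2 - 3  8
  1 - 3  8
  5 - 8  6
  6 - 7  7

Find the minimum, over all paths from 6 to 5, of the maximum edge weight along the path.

Some routes from 6 to 5:
6→7→5: max(7, 5) = 7
6→4→2→3→8→5: max(4, 8, 8, 3, 6) = 8
6→4→2→3→1→5: max(4, 8, 8, 8, 1) = 8
6→7→3→8→5: max(7, 2, 3, 6) = 7
Smallest bottleneck: 7.

7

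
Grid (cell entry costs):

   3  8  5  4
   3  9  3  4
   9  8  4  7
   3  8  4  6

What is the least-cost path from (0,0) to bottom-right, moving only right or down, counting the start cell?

32

Take [0,0] [1,0] [1,1] [1,2] [2,2] [3,2] [3,3] for a total of 3 + 3 + 9 + 3 + 4 + 4 + 6 = 32.
For comparison, the top-then-right route costs 37.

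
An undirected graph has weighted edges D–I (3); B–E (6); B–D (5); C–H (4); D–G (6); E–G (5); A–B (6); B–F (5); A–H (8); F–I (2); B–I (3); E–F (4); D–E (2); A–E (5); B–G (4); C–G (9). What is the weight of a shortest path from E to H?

Checking several routes:
E -> D -> B -> A -> H: 2 + 5 + 6 + 8 = 21
E -> A -> H: 5 + 8 = 13
E -> B -> A -> H: 6 + 6 + 8 = 20
E -> D -> G -> C -> H: 2 + 6 + 9 + 4 = 21
E -> G -> C -> H: 5 + 9 + 4 = 18
Shortest: 13.

13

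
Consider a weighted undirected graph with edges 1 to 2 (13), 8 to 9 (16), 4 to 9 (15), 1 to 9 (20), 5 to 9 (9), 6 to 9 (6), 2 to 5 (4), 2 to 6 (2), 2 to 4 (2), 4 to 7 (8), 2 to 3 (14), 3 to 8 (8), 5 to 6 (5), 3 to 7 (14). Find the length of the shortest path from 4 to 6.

4

Checking several routes:
4→2→6: 2 + 2 = 4
4→2→5→9→6: 2 + 4 + 9 + 6 = 21
4→2→5→6: 2 + 4 + 5 = 11
4→9→6: 15 + 6 = 21
Best route has total 4.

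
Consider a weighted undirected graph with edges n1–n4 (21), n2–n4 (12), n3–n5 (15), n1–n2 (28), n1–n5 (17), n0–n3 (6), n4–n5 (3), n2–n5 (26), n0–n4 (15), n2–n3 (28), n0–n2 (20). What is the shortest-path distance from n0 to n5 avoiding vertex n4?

A few of the n0→n5 routes:
n0 - n3 - n5: 6 + 15 = 21
n0 - n3 - n2 - n5: 6 + 28 + 26 = 60
n0 - n2 - n5: 20 + 26 = 46
Best route has total 21.

21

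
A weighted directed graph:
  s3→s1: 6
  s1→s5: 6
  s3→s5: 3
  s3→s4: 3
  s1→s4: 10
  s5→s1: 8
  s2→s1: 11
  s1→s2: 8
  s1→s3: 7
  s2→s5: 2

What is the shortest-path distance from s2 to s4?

20

Paths from s2 to s4:
s2 -> s1 -> s4: 11 + 10 = 21
s2 -> s5 -> s1 -> s3 -> s4: 2 + 8 + 7 + 3 = 20
s2 -> s1 -> s3 -> s4: 11 + 7 + 3 = 21
s2 -> s5 -> s1 -> s4: 2 + 8 + 10 = 20
The minimum is 20.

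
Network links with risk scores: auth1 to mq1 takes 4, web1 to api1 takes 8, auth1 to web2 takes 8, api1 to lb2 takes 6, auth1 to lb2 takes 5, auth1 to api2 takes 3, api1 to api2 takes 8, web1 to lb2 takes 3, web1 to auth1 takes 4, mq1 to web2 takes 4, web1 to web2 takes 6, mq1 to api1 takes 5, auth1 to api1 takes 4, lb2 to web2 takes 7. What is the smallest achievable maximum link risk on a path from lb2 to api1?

4

Comparing a few candidate routes:
lb2-web1-auth1-mq1-api1: max(3, 4, 4, 5) = 5
lb2-web1-auth1-api1: max(3, 4, 4) = 4
lb2-auth1-api1: max(5, 4) = 5
lb2-auth1-mq1-api1: max(5, 4, 5) = 5
lb2-web1-web2-mq1-auth1-api1: max(3, 6, 4, 4, 4) = 6
Best route has worst link 4.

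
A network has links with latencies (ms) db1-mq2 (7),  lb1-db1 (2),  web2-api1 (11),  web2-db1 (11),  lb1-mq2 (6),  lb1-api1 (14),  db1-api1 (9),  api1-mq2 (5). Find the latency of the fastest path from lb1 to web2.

Checking several routes:
lb1 → db1 → web2: 2 + 11 = 13
lb1 → mq2 → api1 → web2: 6 + 5 + 11 = 22
lb1 → db1 → api1 → web2: 2 + 9 + 11 = 22
Shortest: 13 ms.

13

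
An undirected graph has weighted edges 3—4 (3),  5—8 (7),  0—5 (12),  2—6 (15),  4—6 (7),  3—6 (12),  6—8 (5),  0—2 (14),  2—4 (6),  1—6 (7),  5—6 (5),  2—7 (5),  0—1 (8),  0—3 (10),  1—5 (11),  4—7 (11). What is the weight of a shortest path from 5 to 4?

A few of the 5→4 routes:
5-8-6-4: 7 + 5 + 7 = 19
5-1-6-4: 11 + 7 + 7 = 25
5-6-4: 5 + 7 = 12
5-6-3-4: 5 + 12 + 3 = 20
Shortest: 12.

12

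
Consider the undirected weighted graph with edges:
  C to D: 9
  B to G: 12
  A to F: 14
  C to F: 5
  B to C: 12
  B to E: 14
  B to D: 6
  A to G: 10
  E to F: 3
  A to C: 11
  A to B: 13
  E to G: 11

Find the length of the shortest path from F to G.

Comparing a few candidate routes:
F -> C -> A -> G: 5 + 11 + 10 = 26
F -> E -> G: 3 + 11 = 14
F -> A -> G: 14 + 10 = 24
Shortest: 14.

14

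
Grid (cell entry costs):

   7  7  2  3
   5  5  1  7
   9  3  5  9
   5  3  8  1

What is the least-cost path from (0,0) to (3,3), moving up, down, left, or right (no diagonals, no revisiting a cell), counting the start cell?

31

Take r0c0 r0c1 r0c2 r1c2 r2c2 r3c2 r3c3 for a total of 7 + 7 + 2 + 1 + 5 + 8 + 1 = 31.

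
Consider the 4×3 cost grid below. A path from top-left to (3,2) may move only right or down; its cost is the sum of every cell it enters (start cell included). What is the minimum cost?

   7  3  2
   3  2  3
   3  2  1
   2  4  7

Path r0c0 r0c1 r1c1 r2c1 r2c2 r3c2: 7 + 3 + 2 + 2 + 1 + 7 = 22.

22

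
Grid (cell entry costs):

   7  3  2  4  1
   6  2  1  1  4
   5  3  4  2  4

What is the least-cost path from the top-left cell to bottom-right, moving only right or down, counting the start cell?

20

Path (0,0) -> (0,1) -> (0,2) -> (1,2) -> (1,3) -> (2,3) -> (2,4): 7 + 3 + 2 + 1 + 1 + 2 + 4 = 20.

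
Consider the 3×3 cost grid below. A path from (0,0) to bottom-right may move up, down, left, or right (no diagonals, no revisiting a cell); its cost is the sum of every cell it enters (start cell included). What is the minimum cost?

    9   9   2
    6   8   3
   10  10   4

Take (0,0) (0,1) (0,2) (1,2) (2,2) for a total of 9 + 9 + 2 + 3 + 4 = 27.

27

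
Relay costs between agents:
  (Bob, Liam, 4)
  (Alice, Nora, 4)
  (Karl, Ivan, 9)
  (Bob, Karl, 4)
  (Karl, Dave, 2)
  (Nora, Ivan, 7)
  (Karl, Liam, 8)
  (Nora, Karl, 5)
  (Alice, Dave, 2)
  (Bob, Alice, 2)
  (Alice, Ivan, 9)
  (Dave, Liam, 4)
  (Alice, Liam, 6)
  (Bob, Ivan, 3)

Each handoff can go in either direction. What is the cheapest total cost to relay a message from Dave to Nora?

A few of the Dave→Nora routes:
Dave→Karl→Bob→Alice→Nora: 2 + 4 + 2 + 4 = 12
Dave→Karl→Nora: 2 + 5 = 7
Dave→Alice→Nora: 2 + 4 = 6
Dave→Liam→Alice→Nora: 4 + 6 + 4 = 14
Dave→Liam→Bob→Alice→Nora: 4 + 4 + 2 + 4 = 14
Dave→Alice→Bob→Karl→Nora: 2 + 2 + 4 + 5 = 13
Shortest: 6.

6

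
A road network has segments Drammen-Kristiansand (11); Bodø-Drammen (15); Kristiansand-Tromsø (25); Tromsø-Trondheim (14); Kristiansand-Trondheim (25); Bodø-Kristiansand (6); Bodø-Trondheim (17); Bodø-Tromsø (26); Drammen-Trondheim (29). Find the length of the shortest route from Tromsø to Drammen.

36

Comparing a few candidate routes:
Tromsø → Trondheim → Drammen: 14 + 29 = 43
Tromsø → Trondheim → Bodø → Drammen: 14 + 17 + 15 = 46
Tromsø → Kristiansand → Drammen: 25 + 11 = 36
Tromsø → Bodø → Drammen: 26 + 15 = 41
Tromsø → Bodø → Kristiansand → Drammen: 26 + 6 + 11 = 43
The minimum is 36.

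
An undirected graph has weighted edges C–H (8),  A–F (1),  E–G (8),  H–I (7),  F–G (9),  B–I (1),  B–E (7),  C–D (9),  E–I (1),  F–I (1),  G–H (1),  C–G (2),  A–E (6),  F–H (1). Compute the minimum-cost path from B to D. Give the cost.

A few of the B→D routes:
B→I→H→G→C→D: 1 + 7 + 1 + 2 + 9 = 20
B→I→F→H→G→C→D: 1 + 1 + 1 + 1 + 2 + 9 = 15
B→I→F→H→C→D: 1 + 1 + 1 + 8 + 9 = 20
The minimum is 15.

15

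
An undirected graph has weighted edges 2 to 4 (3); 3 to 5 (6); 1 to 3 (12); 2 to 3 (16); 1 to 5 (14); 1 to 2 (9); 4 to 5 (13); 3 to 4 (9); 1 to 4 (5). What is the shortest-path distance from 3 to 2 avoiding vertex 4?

Candidate routes:
3→1→2: 12 + 9 = 21
3→2: 16
3→5→1→2: 6 + 14 + 9 = 29
Shortest: 16.

16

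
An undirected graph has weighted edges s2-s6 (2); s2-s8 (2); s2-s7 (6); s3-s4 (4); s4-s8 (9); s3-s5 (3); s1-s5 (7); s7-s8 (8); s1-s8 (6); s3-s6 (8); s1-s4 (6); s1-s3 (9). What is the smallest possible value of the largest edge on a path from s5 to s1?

6

Comparing a few candidate routes:
s5 - s3 - s6 - s2 - s8 - s1: max(3, 8, 2, 2, 6) = 8
s5 - s1: max(7) = 7
s5 - s3 - s4 - s1: max(3, 4, 6) = 6
s5 - s3 - s6 - s2 - s7 - s8 - s1: max(3, 8, 2, 6, 8, 6) = 8
s5 - s3 - s1: max(3, 9) = 9
Best route has worst link 6.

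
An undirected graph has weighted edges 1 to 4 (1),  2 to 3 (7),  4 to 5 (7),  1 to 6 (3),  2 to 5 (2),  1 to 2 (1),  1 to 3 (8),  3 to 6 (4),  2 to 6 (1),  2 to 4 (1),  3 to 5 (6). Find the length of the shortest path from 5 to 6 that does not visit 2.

Comparing a few candidate routes:
5 - 3 - 6: 6 + 4 = 10
5 - 3 - 1 - 6: 6 + 8 + 3 = 17
5 - 4 - 1 - 6: 7 + 1 + 3 = 11
Shortest: 10.

10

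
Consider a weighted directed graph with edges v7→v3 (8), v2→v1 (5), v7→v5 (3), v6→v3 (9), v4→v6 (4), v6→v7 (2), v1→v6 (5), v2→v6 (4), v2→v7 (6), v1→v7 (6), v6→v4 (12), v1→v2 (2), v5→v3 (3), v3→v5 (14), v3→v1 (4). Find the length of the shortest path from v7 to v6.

Routes from v7 to v6:
v7→v5→v3→v1→v6: 3 + 3 + 4 + 5 = 15
v7→v3→v1→v2→v6: 8 + 4 + 2 + 4 = 18
v7→v5→v3→v1→v2→v6: 3 + 3 + 4 + 2 + 4 = 16
v7→v3→v1→v6: 8 + 4 + 5 = 17
Best route has total 15.

15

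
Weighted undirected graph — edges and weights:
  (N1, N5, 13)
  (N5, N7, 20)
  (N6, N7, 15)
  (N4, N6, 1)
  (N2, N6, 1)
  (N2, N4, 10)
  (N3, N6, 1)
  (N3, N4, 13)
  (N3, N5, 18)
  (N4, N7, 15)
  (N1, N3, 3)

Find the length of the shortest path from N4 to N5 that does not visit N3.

35

Candidate routes:
N4 -> N7 -> N5: 15 + 20 = 35
N4 -> N2 -> N6 -> N7 -> N5: 10 + 1 + 15 + 20 = 46
N4 -> N6 -> N7 -> N5: 1 + 15 + 20 = 36
Best route has total 35.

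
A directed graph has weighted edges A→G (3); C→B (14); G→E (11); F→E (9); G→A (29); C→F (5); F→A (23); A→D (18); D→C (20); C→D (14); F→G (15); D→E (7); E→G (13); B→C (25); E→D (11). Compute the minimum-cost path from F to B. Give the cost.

54

Checking several routes:
F-A-G-E-D-C-B: 23 + 3 + 11 + 11 + 20 + 14 = 82
F-E-D-C-B: 9 + 11 + 20 + 14 = 54
F-G-A-D-C-B: 15 + 29 + 18 + 20 + 14 = 96
F-G-E-D-C-B: 15 + 11 + 11 + 20 + 14 = 71
F-A-D-C-B: 23 + 18 + 20 + 14 = 75
Shortest: 54.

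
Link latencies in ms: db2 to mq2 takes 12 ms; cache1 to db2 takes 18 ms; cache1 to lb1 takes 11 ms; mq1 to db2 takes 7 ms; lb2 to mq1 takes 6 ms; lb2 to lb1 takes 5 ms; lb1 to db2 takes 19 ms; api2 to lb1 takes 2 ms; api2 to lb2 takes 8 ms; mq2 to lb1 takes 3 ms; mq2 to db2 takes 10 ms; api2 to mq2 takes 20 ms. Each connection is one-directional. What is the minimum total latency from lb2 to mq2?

25

Candidate routes:
lb2-lb1-db2-mq2: 5 + 19 + 12 = 36
lb2-mq1-db2-mq2: 6 + 7 + 12 = 25
The minimum is 25 ms.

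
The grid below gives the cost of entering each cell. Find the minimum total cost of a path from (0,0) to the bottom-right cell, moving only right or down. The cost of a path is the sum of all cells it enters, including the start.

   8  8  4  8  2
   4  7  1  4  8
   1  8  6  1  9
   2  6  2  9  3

35

Take [0,0]→[1,0]→[2,0]→[3,0]→[3,1]→[3,2]→[3,3]→[3,4] for a total of 8 + 4 + 1 + 2 + 6 + 2 + 9 + 3 = 35.
(Top row then right column would cost 50.)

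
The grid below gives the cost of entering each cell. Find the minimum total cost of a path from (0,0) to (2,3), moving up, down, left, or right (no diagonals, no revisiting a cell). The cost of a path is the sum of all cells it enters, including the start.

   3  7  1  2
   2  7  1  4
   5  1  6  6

Take (0,0) → (0,1) → (0,2) → (1,2) → (1,3) → (2,3) for a total of 3 + 7 + 1 + 1 + 4 + 6 = 22.

22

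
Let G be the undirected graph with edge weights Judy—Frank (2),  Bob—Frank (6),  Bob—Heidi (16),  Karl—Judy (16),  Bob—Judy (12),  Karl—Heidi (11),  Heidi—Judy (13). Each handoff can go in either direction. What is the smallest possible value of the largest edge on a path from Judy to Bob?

6

Checking several routes:
Judy - Karl - Heidi - Bob: max(16, 11, 16) = 16
Judy - Bob: max(12) = 12
Judy - Frank - Bob: max(2, 6) = 6
Smallest bottleneck: 6.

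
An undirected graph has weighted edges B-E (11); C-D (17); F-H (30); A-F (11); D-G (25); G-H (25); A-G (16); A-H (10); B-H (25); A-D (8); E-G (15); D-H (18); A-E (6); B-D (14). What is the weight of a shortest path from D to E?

14

A few of the D→E routes:
D → H → A → E: 18 + 10 + 6 = 34
D → A → G → E: 8 + 16 + 15 = 39
D → A → E: 8 + 6 = 14
D → B → E: 14 + 11 = 25
Best route has total 14.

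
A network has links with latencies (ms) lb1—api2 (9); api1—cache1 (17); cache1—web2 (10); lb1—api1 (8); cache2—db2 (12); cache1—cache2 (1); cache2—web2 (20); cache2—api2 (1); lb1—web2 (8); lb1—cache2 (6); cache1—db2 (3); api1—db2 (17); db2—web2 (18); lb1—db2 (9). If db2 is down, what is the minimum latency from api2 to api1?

A few of the api2→api1 routes:
api2 → cache2 → cache1 → web2 → lb1 → api1: 1 + 1 + 10 + 8 + 8 = 28
api2 → lb1 → api1: 9 + 8 = 17
api2 → cache2 → cache1 → api1: 1 + 1 + 17 = 19
api2 → cache2 → web2 → lb1 → api1: 1 + 20 + 8 + 8 = 37
api2 → cache2 → lb1 → api1: 1 + 6 + 8 = 15
api2 → lb1 → cache2 → cache1 → api1: 9 + 6 + 1 + 17 = 33
Shortest: 15 ms.

15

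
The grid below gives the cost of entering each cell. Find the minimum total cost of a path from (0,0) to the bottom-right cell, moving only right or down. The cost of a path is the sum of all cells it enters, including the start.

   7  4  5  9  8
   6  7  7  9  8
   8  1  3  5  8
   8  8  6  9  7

42

One optimal route is (0,0) → (0,1) → (1,1) → (2,1) → (2,2) → (2,3) → (2,4) → (3,4).
Its cost is 7 + 4 + 7 + 1 + 3 + 5 + 8 + 7 = 42.
For comparison, the top-then-right route costs 56.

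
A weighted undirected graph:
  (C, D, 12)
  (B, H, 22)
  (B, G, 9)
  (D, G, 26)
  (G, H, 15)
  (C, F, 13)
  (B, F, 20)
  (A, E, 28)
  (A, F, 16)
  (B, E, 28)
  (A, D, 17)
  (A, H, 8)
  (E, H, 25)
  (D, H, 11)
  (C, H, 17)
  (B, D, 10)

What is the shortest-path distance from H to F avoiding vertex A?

30

Comparing a few candidate routes:
H → D → B → F: 11 + 10 + 20 = 41
H → C → F: 17 + 13 = 30
H → B → D → C → F: 22 + 10 + 12 + 13 = 57
H → B → F: 22 + 20 = 42
H → G → B → F: 15 + 9 + 20 = 44
H → D → C → F: 11 + 12 + 13 = 36
Shortest: 30.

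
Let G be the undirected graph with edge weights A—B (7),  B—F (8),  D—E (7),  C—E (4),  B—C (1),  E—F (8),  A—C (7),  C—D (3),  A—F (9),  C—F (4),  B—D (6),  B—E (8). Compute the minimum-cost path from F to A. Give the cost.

9

Some routes from F to A:
F-A: 9
F-C-B-A: 4 + 1 + 7 = 12
F-B-A: 8 + 7 = 15
F-B-C-A: 8 + 1 + 7 = 16
F-C-A: 4 + 7 = 11
Shortest: 9.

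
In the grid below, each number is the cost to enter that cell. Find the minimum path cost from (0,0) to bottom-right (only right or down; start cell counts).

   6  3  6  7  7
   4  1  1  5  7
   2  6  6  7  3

26

Take (0,0) (0,1) (1,1) (1,2) (1,3) (1,4) (2,4) for a total of 6 + 3 + 1 + 1 + 5 + 7 + 3 = 26.
For comparison, the top-then-right route costs 39.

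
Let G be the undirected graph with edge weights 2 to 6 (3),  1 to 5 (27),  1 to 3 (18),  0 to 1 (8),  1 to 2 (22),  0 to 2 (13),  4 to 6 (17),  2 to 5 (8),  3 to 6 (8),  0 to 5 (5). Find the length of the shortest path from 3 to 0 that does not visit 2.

26

Routes from 3 to 0 avoiding 2:
3 → 1 → 5 → 0: 18 + 27 + 5 = 50
3 → 1 → 0: 18 + 8 = 26
Best route has total 26.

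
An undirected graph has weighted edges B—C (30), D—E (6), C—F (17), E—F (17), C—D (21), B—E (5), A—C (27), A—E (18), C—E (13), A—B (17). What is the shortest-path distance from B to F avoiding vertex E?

47

Routes from B to F avoiding E:
B -> C -> F: 30 + 17 = 47
B -> A -> C -> F: 17 + 27 + 17 = 61
Shortest: 47.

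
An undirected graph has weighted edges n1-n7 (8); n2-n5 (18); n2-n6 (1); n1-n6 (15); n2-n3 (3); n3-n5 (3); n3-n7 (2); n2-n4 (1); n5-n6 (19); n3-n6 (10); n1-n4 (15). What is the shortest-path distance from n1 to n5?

13

Comparing a few candidate routes:
n1 - n4 - n2 - n3 - n5: 15 + 1 + 3 + 3 = 22
n1 - n6 - n3 - n5: 15 + 10 + 3 = 28
n1 - n6 - n2 - n3 - n5: 15 + 1 + 3 + 3 = 22
n1 - n7 - n3 - n5: 8 + 2 + 3 = 13
Shortest: 13.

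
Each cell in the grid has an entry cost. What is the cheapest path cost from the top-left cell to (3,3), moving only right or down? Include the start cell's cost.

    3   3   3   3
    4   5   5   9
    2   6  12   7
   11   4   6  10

35

Take r0c0 → r1c0 → r2c0 → r2c1 → r3c1 → r3c2 → r3c3 for a total of 3 + 4 + 2 + 6 + 4 + 6 + 10 = 35.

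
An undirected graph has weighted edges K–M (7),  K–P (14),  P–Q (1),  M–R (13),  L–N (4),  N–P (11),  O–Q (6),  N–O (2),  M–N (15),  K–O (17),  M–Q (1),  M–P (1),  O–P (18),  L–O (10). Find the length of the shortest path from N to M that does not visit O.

12

Candidate routes:
N-M: 15
N-P-K-M: 11 + 14 + 7 = 32
N-P-M: 11 + 1 = 12
N-P-Q-M: 11 + 1 + 1 = 13
The minimum is 12.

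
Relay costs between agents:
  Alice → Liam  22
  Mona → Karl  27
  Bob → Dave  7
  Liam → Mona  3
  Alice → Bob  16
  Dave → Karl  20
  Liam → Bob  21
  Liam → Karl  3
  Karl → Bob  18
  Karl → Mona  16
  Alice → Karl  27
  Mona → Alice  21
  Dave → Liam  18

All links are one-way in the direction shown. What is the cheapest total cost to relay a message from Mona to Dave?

Checking several routes:
Mona-Alice-Liam-Bob-Dave: 21 + 22 + 21 + 7 = 71
Mona-Karl-Bob-Dave: 27 + 18 + 7 = 52
Mona-Alice-Liam-Karl-Bob-Dave: 21 + 22 + 3 + 18 + 7 = 71
Mona-Alice-Bob-Dave: 21 + 16 + 7 = 44
The minimum is 44.

44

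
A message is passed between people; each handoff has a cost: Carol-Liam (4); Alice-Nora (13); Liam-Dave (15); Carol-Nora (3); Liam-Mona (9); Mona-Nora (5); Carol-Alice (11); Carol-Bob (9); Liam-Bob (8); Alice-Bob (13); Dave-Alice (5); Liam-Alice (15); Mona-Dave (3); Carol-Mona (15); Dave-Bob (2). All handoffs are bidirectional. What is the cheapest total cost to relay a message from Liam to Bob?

A few of the Liam→Bob routes:
Liam -> Bob: 8
Liam -> Dave -> Bob: 15 + 2 = 17
Liam -> Carol -> Nora -> Mona -> Dave -> Bob: 4 + 3 + 5 + 3 + 2 = 17
Liam -> Carol -> Bob: 4 + 9 = 13
Liam -> Alice -> Dave -> Bob: 15 + 5 + 2 = 22
Liam -> Mona -> Dave -> Bob: 9 + 3 + 2 = 14
The minimum is 8.

8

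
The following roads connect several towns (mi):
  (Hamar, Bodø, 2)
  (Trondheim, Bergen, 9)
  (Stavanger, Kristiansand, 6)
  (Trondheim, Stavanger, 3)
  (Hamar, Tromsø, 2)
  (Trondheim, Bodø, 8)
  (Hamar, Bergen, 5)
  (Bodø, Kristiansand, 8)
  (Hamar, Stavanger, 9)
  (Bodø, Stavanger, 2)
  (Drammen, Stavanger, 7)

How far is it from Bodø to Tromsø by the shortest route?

4

Comparing a few candidate routes:
Bodø - Stavanger - Trondheim - Bergen - Hamar - Tromsø: 2 + 3 + 9 + 5 + 2 = 21
Bodø - Hamar - Tromsø: 2 + 2 = 4
Bodø - Stavanger - Hamar - Tromsø: 2 + 9 + 2 = 13
The minimum is 4 mi.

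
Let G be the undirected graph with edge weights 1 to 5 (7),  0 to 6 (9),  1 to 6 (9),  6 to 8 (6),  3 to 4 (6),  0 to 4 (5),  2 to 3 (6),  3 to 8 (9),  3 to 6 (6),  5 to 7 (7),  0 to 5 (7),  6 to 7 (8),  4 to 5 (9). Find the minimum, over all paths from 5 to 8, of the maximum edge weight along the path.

Comparing a few candidate routes:
5→0→6→8: max(7, 9, 6) = 9
5→0→4→3→6→8: max(7, 5, 6, 6, 6) = 7
5→0→6→3→8: max(7, 9, 6, 9) = 9
5→7→6→8: max(7, 8, 6) = 8
5→0→4→3→8: max(7, 5, 6, 9) = 9
The minimum achievable maximum is 7.

7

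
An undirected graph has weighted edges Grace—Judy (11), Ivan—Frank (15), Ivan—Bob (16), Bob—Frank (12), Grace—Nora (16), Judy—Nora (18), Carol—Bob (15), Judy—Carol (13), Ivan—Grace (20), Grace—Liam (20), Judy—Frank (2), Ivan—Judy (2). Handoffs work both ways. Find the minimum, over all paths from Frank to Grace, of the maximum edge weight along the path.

11

Comparing a few candidate routes:
Frank→Ivan→Bob→Carol→Judy→Grace: max(15, 16, 15, 13, 11) = 16
Frank→Ivan→Judy→Grace: max(15, 2, 11) = 15
Frank→Bob→Carol→Judy→Grace: max(12, 15, 13, 11) = 15
Frank→Judy→Grace: max(2, 11) = 11
Smallest bottleneck: 11.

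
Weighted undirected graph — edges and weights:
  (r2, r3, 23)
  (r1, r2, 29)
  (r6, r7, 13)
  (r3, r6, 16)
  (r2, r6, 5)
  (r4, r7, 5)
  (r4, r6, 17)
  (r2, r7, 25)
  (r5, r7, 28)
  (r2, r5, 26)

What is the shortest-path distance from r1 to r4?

A few of the r1→r4 routes:
r1 -> r2 -> r6 -> r7 -> r4: 29 + 5 + 13 + 5 = 52
r1 -> r2 -> r7 -> r6 -> r4: 29 + 25 + 13 + 17 = 84
r1 -> r2 -> r7 -> r4: 29 + 25 + 5 = 59
r1 -> r2 -> r6 -> r4: 29 + 5 + 17 = 51
Shortest: 51.

51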